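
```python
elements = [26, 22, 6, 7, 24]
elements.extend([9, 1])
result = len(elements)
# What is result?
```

Trace (tracking result):
elements = [26, 22, 6, 7, 24]  # -> elements = [26, 22, 6, 7, 24]
elements.extend([9, 1])  # -> elements = [26, 22, 6, 7, 24, 9, 1]
result = len(elements)  # -> result = 7

Answer: 7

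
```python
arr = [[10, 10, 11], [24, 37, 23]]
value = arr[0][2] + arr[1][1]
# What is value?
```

Answer: 48

Derivation:
Trace (tracking value):
arr = [[10, 10, 11], [24, 37, 23]]  # -> arr = [[10, 10, 11], [24, 37, 23]]
value = arr[0][2] + arr[1][1]  # -> value = 48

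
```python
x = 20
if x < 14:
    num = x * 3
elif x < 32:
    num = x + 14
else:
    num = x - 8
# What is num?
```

Answer: 34

Derivation:
Trace (tracking num):
x = 20  # -> x = 20
if x < 14:  # condition is False
elif x < 32:  # condition is True
    num = x + 14  # -> num = 34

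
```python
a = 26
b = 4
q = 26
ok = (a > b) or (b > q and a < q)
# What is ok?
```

Answer: True

Derivation:
Trace (tracking ok):
a = 26  # -> a = 26
b = 4  # -> b = 4
q = 26  # -> q = 26
ok = a > b or (b > q and a < q)  # -> ok = True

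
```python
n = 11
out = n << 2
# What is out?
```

Answer: 44

Derivation:
Trace (tracking out):
n = 11  # -> n = 11
out = n << 2  # -> out = 44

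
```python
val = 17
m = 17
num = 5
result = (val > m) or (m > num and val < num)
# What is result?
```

Answer: False

Derivation:
Trace (tracking result):
val = 17  # -> val = 17
m = 17  # -> m = 17
num = 5  # -> num = 5
result = val > m or (m > num and val < num)  # -> result = False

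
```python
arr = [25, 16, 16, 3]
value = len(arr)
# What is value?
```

Trace (tracking value):
arr = [25, 16, 16, 3]  # -> arr = [25, 16, 16, 3]
value = len(arr)  # -> value = 4

Answer: 4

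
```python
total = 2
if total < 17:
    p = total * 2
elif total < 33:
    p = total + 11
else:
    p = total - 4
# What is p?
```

Answer: 4

Derivation:
Trace (tracking p):
total = 2  # -> total = 2
if total < 17:  # condition is True
    p = total * 2  # -> p = 4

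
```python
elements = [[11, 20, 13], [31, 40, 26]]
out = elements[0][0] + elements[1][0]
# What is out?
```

Answer: 42

Derivation:
Trace (tracking out):
elements = [[11, 20, 13], [31, 40, 26]]  # -> elements = [[11, 20, 13], [31, 40, 26]]
out = elements[0][0] + elements[1][0]  # -> out = 42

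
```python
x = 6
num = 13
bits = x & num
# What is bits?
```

Trace (tracking bits):
x = 6  # -> x = 6
num = 13  # -> num = 13
bits = x & num  # -> bits = 4

Answer: 4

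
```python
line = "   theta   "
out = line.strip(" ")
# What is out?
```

Trace (tracking out):
line = '   theta   '  # -> line = '   theta   '
out = line.strip(' ')  # -> out = 'theta'

Answer: 'theta'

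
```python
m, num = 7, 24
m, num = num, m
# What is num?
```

Trace (tracking num):
m, num = (7, 24)  # -> m = 7, num = 24
m, num = (num, m)  # -> m = 24, num = 7

Answer: 7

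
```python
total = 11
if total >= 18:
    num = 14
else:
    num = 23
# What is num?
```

Trace (tracking num):
total = 11  # -> total = 11
if total >= 18:  # condition is False
else:
    num = 23  # -> num = 23

Answer: 23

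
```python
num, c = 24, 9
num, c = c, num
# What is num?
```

Answer: 9

Derivation:
Trace (tracking num):
num, c = (24, 9)  # -> num = 24, c = 9
num, c = (c, num)  # -> num = 9, c = 24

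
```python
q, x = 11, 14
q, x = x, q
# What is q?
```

Trace (tracking q):
q, x = (11, 14)  # -> q = 11, x = 14
q, x = (x, q)  # -> q = 14, x = 11

Answer: 14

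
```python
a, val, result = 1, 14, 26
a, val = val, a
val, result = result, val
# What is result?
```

Trace (tracking result):
a, val, result = (1, 14, 26)  # -> a = 1, val = 14, result = 26
a, val = (val, a)  # -> a = 14, val = 1
val, result = (result, val)  # -> val = 26, result = 1

Answer: 1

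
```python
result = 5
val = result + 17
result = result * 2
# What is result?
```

Trace (tracking result):
result = 5  # -> result = 5
val = result + 17  # -> val = 22
result = result * 2  # -> result = 10

Answer: 10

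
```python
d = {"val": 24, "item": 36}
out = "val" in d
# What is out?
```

Trace (tracking out):
d = {'val': 24, 'item': 36}  # -> d = {'val': 24, 'item': 36}
out = 'val' in d  # -> out = True

Answer: True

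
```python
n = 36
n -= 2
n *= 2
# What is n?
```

Trace (tracking n):
n = 36  # -> n = 36
n -= 2  # -> n = 34
n *= 2  # -> n = 68

Answer: 68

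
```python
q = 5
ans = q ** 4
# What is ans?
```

Answer: 625

Derivation:
Trace (tracking ans):
q = 5  # -> q = 5
ans = q ** 4  # -> ans = 625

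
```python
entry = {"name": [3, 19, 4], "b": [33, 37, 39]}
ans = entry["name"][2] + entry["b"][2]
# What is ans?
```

Answer: 43

Derivation:
Trace (tracking ans):
entry = {'name': [3, 19, 4], 'b': [33, 37, 39]}  # -> entry = {'name': [3, 19, 4], 'b': [33, 37, 39]}
ans = entry['name'][2] + entry['b'][2]  # -> ans = 43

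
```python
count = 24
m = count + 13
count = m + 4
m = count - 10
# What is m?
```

Answer: 31

Derivation:
Trace (tracking m):
count = 24  # -> count = 24
m = count + 13  # -> m = 37
count = m + 4  # -> count = 41
m = count - 10  # -> m = 31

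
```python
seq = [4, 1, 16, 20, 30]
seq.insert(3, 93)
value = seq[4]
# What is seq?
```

Trace (tracking seq):
seq = [4, 1, 16, 20, 30]  # -> seq = [4, 1, 16, 20, 30]
seq.insert(3, 93)  # -> seq = [4, 1, 16, 93, 20, 30]
value = seq[4]  # -> value = 20

Answer: [4, 1, 16, 93, 20, 30]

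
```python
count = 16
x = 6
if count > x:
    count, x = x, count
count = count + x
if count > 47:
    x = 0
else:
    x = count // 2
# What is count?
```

Trace (tracking count):
count = 16  # -> count = 16
x = 6  # -> x = 6
if count > x:  # condition is True
    count, x = (x, count)  # -> count = 6, x = 16
count = count + x  # -> count = 22
if count > 47:  # condition is False
else:
    x = count // 2  # -> x = 11

Answer: 22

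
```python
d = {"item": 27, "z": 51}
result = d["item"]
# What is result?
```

Trace (tracking result):
d = {'item': 27, 'z': 51}  # -> d = {'item': 27, 'z': 51}
result = d['item']  # -> result = 27

Answer: 27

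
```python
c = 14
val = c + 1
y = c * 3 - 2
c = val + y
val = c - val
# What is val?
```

Answer: 40

Derivation:
Trace (tracking val):
c = 14  # -> c = 14
val = c + 1  # -> val = 15
y = c * 3 - 2  # -> y = 40
c = val + y  # -> c = 55
val = c - val  # -> val = 40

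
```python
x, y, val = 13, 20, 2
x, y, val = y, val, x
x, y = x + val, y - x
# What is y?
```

Trace (tracking y):
x, y, val = (13, 20, 2)  # -> x = 13, y = 20, val = 2
x, y, val = (y, val, x)  # -> x = 20, y = 2, val = 13
x, y = (x + val, y - x)  # -> x = 33, y = -18

Answer: -18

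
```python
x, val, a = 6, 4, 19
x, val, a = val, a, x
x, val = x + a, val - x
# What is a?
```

Trace (tracking a):
x, val, a = (6, 4, 19)  # -> x = 6, val = 4, a = 19
x, val, a = (val, a, x)  # -> x = 4, val = 19, a = 6
x, val = (x + a, val - x)  # -> x = 10, val = 15

Answer: 6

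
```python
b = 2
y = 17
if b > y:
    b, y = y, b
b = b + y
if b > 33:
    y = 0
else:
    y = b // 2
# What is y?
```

Trace (tracking y):
b = 2  # -> b = 2
y = 17  # -> y = 17
if b > y:  # condition is False
b = b + y  # -> b = 19
if b > 33:  # condition is False
else:
    y = b // 2  # -> y = 9

Answer: 9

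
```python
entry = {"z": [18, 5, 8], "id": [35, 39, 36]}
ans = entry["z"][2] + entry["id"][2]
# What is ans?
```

Trace (tracking ans):
entry = {'z': [18, 5, 8], 'id': [35, 39, 36]}  # -> entry = {'z': [18, 5, 8], 'id': [35, 39, 36]}
ans = entry['z'][2] + entry['id'][2]  # -> ans = 44

Answer: 44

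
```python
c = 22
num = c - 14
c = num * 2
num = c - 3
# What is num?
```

Trace (tracking num):
c = 22  # -> c = 22
num = c - 14  # -> num = 8
c = num * 2  # -> c = 16
num = c - 3  # -> num = 13

Answer: 13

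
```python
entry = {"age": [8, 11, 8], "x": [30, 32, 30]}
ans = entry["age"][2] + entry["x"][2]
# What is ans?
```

Answer: 38

Derivation:
Trace (tracking ans):
entry = {'age': [8, 11, 8], 'x': [30, 32, 30]}  # -> entry = {'age': [8, 11, 8], 'x': [30, 32, 30]}
ans = entry['age'][2] + entry['x'][2]  # -> ans = 38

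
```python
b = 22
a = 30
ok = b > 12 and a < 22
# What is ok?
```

Answer: False

Derivation:
Trace (tracking ok):
b = 22  # -> b = 22
a = 30  # -> a = 30
ok = b > 12 and a < 22  # -> ok = False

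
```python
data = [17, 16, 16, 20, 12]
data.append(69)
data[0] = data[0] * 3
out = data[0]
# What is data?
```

Trace (tracking data):
data = [17, 16, 16, 20, 12]  # -> data = [17, 16, 16, 20, 12]
data.append(69)  # -> data = [17, 16, 16, 20, 12, 69]
data[0] = data[0] * 3  # -> data = [51, 16, 16, 20, 12, 69]
out = data[0]  # -> out = 51

Answer: [51, 16, 16, 20, 12, 69]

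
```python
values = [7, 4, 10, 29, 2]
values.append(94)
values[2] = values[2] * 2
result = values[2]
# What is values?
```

Trace (tracking values):
values = [7, 4, 10, 29, 2]  # -> values = [7, 4, 10, 29, 2]
values.append(94)  # -> values = [7, 4, 10, 29, 2, 94]
values[2] = values[2] * 2  # -> values = [7, 4, 20, 29, 2, 94]
result = values[2]  # -> result = 20

Answer: [7, 4, 20, 29, 2, 94]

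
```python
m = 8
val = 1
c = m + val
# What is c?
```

Trace (tracking c):
m = 8  # -> m = 8
val = 1  # -> val = 1
c = m + val  # -> c = 9

Answer: 9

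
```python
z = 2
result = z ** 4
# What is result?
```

Trace (tracking result):
z = 2  # -> z = 2
result = z ** 4  # -> result = 16

Answer: 16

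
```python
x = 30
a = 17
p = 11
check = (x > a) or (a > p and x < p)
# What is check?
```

Trace (tracking check):
x = 30  # -> x = 30
a = 17  # -> a = 17
p = 11  # -> p = 11
check = x > a or (a > p and x < p)  # -> check = True

Answer: True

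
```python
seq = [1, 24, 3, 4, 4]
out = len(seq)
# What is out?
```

Trace (tracking out):
seq = [1, 24, 3, 4, 4]  # -> seq = [1, 24, 3, 4, 4]
out = len(seq)  # -> out = 5

Answer: 5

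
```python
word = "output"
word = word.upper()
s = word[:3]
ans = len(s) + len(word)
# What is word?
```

Trace (tracking word):
word = 'output'  # -> word = 'output'
word = word.upper()  # -> word = 'OUTPUT'
s = word[:3]  # -> s = 'OUT'
ans = len(s) + len(word)  # -> ans = 9

Answer: 'OUTPUT'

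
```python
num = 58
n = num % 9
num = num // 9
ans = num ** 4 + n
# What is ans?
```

Trace (tracking ans):
num = 58  # -> num = 58
n = num % 9  # -> n = 4
num = num // 9  # -> num = 6
ans = num ** 4 + n  # -> ans = 1300

Answer: 1300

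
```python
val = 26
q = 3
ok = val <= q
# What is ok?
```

Answer: False

Derivation:
Trace (tracking ok):
val = 26  # -> val = 26
q = 3  # -> q = 3
ok = val <= q  # -> ok = False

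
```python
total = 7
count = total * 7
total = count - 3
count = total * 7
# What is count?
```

Answer: 322

Derivation:
Trace (tracking count):
total = 7  # -> total = 7
count = total * 7  # -> count = 49
total = count - 3  # -> total = 46
count = total * 7  # -> count = 322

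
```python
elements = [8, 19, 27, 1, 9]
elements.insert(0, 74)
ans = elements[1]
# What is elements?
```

Trace (tracking elements):
elements = [8, 19, 27, 1, 9]  # -> elements = [8, 19, 27, 1, 9]
elements.insert(0, 74)  # -> elements = [74, 8, 19, 27, 1, 9]
ans = elements[1]  # -> ans = 8

Answer: [74, 8, 19, 27, 1, 9]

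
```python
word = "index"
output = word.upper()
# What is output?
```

Trace (tracking output):
word = 'index'  # -> word = 'index'
output = word.upper()  # -> output = 'INDEX'

Answer: 'INDEX'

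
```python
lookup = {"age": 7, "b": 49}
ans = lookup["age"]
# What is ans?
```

Trace (tracking ans):
lookup = {'age': 7, 'b': 49}  # -> lookup = {'age': 7, 'b': 49}
ans = lookup['age']  # -> ans = 7

Answer: 7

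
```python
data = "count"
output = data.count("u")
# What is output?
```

Answer: 1

Derivation:
Trace (tracking output):
data = 'count'  # -> data = 'count'
output = data.count('u')  # -> output = 1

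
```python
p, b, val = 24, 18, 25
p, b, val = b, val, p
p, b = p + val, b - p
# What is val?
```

Answer: 24

Derivation:
Trace (tracking val):
p, b, val = (24, 18, 25)  # -> p = 24, b = 18, val = 25
p, b, val = (b, val, p)  # -> p = 18, b = 25, val = 24
p, b = (p + val, b - p)  # -> p = 42, b = 7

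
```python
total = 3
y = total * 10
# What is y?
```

Answer: 30

Derivation:
Trace (tracking y):
total = 3  # -> total = 3
y = total * 10  # -> y = 30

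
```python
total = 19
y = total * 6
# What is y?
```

Trace (tracking y):
total = 19  # -> total = 19
y = total * 6  # -> y = 114

Answer: 114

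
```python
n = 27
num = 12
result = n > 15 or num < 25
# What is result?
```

Trace (tracking result):
n = 27  # -> n = 27
num = 12  # -> num = 12
result = n > 15 or num < 25  # -> result = True

Answer: True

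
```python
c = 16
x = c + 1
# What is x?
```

Trace (tracking x):
c = 16  # -> c = 16
x = c + 1  # -> x = 17

Answer: 17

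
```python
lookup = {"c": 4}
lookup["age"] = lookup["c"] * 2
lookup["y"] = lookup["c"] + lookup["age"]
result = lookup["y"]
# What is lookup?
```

Answer: {'c': 4, 'age': 8, 'y': 12}

Derivation:
Trace (tracking lookup):
lookup = {'c': 4}  # -> lookup = {'c': 4}
lookup['age'] = lookup['c'] * 2  # -> lookup = {'c': 4, 'age': 8}
lookup['y'] = lookup['c'] + lookup['age']  # -> lookup = {'c': 4, 'age': 8, 'y': 12}
result = lookup['y']  # -> result = 12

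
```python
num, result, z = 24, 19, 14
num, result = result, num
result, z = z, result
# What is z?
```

Answer: 24

Derivation:
Trace (tracking z):
num, result, z = (24, 19, 14)  # -> num = 24, result = 19, z = 14
num, result = (result, num)  # -> num = 19, result = 24
result, z = (z, result)  # -> result = 14, z = 24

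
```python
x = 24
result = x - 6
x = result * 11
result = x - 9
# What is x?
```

Trace (tracking x):
x = 24  # -> x = 24
result = x - 6  # -> result = 18
x = result * 11  # -> x = 198
result = x - 9  # -> result = 189

Answer: 198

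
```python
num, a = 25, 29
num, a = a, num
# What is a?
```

Trace (tracking a):
num, a = (25, 29)  # -> num = 25, a = 29
num, a = (a, num)  # -> num = 29, a = 25

Answer: 25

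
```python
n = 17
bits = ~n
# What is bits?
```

Trace (tracking bits):
n = 17  # -> n = 17
bits = ~n  # -> bits = -18

Answer: -18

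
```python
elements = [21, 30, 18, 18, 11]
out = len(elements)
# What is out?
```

Answer: 5

Derivation:
Trace (tracking out):
elements = [21, 30, 18, 18, 11]  # -> elements = [21, 30, 18, 18, 11]
out = len(elements)  # -> out = 5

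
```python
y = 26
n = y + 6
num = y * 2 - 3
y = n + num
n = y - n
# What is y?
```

Trace (tracking y):
y = 26  # -> y = 26
n = y + 6  # -> n = 32
num = y * 2 - 3  # -> num = 49
y = n + num  # -> y = 81
n = y - n  # -> n = 49

Answer: 81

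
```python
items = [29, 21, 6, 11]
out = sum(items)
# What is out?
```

Trace (tracking out):
items = [29, 21, 6, 11]  # -> items = [29, 21, 6, 11]
out = sum(items)  # -> out = 67

Answer: 67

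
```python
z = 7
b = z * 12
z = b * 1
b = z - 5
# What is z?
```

Trace (tracking z):
z = 7  # -> z = 7
b = z * 12  # -> b = 84
z = b * 1  # -> z = 84
b = z - 5  # -> b = 79

Answer: 84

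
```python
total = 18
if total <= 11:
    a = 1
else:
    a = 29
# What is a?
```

Answer: 29

Derivation:
Trace (tracking a):
total = 18  # -> total = 18
if total <= 11:  # condition is False
else:
    a = 29  # -> a = 29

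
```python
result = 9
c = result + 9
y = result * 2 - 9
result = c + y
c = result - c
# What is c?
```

Trace (tracking c):
result = 9  # -> result = 9
c = result + 9  # -> c = 18
y = result * 2 - 9  # -> y = 9
result = c + y  # -> result = 27
c = result - c  # -> c = 9

Answer: 9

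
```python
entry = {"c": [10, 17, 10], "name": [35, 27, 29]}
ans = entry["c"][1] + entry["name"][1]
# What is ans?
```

Trace (tracking ans):
entry = {'c': [10, 17, 10], 'name': [35, 27, 29]}  # -> entry = {'c': [10, 17, 10], 'name': [35, 27, 29]}
ans = entry['c'][1] + entry['name'][1]  # -> ans = 44

Answer: 44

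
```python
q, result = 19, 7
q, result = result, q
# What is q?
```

Trace (tracking q):
q, result = (19, 7)  # -> q = 19, result = 7
q, result = (result, q)  # -> q = 7, result = 19

Answer: 7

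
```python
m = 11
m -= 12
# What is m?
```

Trace (tracking m):
m = 11  # -> m = 11
m -= 12  # -> m = -1

Answer: -1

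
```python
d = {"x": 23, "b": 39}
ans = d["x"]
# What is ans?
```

Trace (tracking ans):
d = {'x': 23, 'b': 39}  # -> d = {'x': 23, 'b': 39}
ans = d['x']  # -> ans = 23

Answer: 23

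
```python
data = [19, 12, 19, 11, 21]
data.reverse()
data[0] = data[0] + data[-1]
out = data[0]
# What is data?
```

Answer: [40, 11, 19, 12, 19]

Derivation:
Trace (tracking data):
data = [19, 12, 19, 11, 21]  # -> data = [19, 12, 19, 11, 21]
data.reverse()  # -> data = [21, 11, 19, 12, 19]
data[0] = data[0] + data[-1]  # -> data = [40, 11, 19, 12, 19]
out = data[0]  # -> out = 40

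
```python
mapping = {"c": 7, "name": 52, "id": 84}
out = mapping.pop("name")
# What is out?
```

Answer: 52

Derivation:
Trace (tracking out):
mapping = {'c': 7, 'name': 52, 'id': 84}  # -> mapping = {'c': 7, 'name': 52, 'id': 84}
out = mapping.pop('name')  # -> out = 52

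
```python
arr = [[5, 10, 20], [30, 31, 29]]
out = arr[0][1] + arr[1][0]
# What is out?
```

Answer: 40

Derivation:
Trace (tracking out):
arr = [[5, 10, 20], [30, 31, 29]]  # -> arr = [[5, 10, 20], [30, 31, 29]]
out = arr[0][1] + arr[1][0]  # -> out = 40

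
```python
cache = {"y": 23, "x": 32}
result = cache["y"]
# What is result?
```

Trace (tracking result):
cache = {'y': 23, 'x': 32}  # -> cache = {'y': 23, 'x': 32}
result = cache['y']  # -> result = 23

Answer: 23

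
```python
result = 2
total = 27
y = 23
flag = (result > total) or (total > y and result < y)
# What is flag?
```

Answer: True

Derivation:
Trace (tracking flag):
result = 2  # -> result = 2
total = 27  # -> total = 27
y = 23  # -> y = 23
flag = result > total or (total > y and result < y)  # -> flag = True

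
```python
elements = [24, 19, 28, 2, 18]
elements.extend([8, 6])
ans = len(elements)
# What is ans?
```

Answer: 7

Derivation:
Trace (tracking ans):
elements = [24, 19, 28, 2, 18]  # -> elements = [24, 19, 28, 2, 18]
elements.extend([8, 6])  # -> elements = [24, 19, 28, 2, 18, 8, 6]
ans = len(elements)  # -> ans = 7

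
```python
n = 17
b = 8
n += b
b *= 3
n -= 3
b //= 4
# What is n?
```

Answer: 22

Derivation:
Trace (tracking n):
n = 17  # -> n = 17
b = 8  # -> b = 8
n += b  # -> n = 25
b *= 3  # -> b = 24
n -= 3  # -> n = 22
b //= 4  # -> b = 6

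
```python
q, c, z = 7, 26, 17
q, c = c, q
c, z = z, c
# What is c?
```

Answer: 17

Derivation:
Trace (tracking c):
q, c, z = (7, 26, 17)  # -> q = 7, c = 26, z = 17
q, c = (c, q)  # -> q = 26, c = 7
c, z = (z, c)  # -> c = 17, z = 7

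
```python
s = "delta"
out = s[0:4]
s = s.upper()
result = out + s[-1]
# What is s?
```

Trace (tracking s):
s = 'delta'  # -> s = 'delta'
out = s[0:4]  # -> out = 'delt'
s = s.upper()  # -> s = 'DELTA'
result = out + s[-1]  # -> result = 'deltA'

Answer: 'DELTA'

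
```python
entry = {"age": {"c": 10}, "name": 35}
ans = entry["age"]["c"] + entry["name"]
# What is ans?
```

Answer: 45

Derivation:
Trace (tracking ans):
entry = {'age': {'c': 10}, 'name': 35}  # -> entry = {'age': {'c': 10}, 'name': 35}
ans = entry['age']['c'] + entry['name']  # -> ans = 45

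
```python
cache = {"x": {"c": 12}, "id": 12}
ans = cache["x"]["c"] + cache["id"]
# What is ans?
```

Trace (tracking ans):
cache = {'x': {'c': 12}, 'id': 12}  # -> cache = {'x': {'c': 12}, 'id': 12}
ans = cache['x']['c'] + cache['id']  # -> ans = 24

Answer: 24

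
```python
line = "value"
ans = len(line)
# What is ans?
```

Trace (tracking ans):
line = 'value'  # -> line = 'value'
ans = len(line)  # -> ans = 5

Answer: 5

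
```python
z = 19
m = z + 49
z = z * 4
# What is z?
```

Trace (tracking z):
z = 19  # -> z = 19
m = z + 49  # -> m = 68
z = z * 4  # -> z = 76

Answer: 76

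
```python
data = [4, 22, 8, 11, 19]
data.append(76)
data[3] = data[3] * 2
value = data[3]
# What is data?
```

Trace (tracking data):
data = [4, 22, 8, 11, 19]  # -> data = [4, 22, 8, 11, 19]
data.append(76)  # -> data = [4, 22, 8, 11, 19, 76]
data[3] = data[3] * 2  # -> data = [4, 22, 8, 22, 19, 76]
value = data[3]  # -> value = 22

Answer: [4, 22, 8, 22, 19, 76]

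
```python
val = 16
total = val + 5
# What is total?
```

Answer: 21

Derivation:
Trace (tracking total):
val = 16  # -> val = 16
total = val + 5  # -> total = 21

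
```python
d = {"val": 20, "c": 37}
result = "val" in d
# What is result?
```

Answer: True

Derivation:
Trace (tracking result):
d = {'val': 20, 'c': 37}  # -> d = {'val': 20, 'c': 37}
result = 'val' in d  # -> result = True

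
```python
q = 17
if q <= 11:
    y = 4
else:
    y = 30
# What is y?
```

Trace (tracking y):
q = 17  # -> q = 17
if q <= 11:  # condition is False
else:
    y = 30  # -> y = 30

Answer: 30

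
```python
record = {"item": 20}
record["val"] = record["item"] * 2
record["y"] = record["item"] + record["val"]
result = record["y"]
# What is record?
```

Trace (tracking record):
record = {'item': 20}  # -> record = {'item': 20}
record['val'] = record['item'] * 2  # -> record = {'item': 20, 'val': 40}
record['y'] = record['item'] + record['val']  # -> record = {'item': 20, 'val': 40, 'y': 60}
result = record['y']  # -> result = 60

Answer: {'item': 20, 'val': 40, 'y': 60}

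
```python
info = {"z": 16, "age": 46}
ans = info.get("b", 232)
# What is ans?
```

Answer: 232

Derivation:
Trace (tracking ans):
info = {'z': 16, 'age': 46}  # -> info = {'z': 16, 'age': 46}
ans = info.get('b', 232)  # -> ans = 232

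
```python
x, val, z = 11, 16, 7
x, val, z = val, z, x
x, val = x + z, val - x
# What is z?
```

Answer: 11

Derivation:
Trace (tracking z):
x, val, z = (11, 16, 7)  # -> x = 11, val = 16, z = 7
x, val, z = (val, z, x)  # -> x = 16, val = 7, z = 11
x, val = (x + z, val - x)  # -> x = 27, val = -9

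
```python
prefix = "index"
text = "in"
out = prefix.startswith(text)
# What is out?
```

Trace (tracking out):
prefix = 'index'  # -> prefix = 'index'
text = 'in'  # -> text = 'in'
out = prefix.startswith(text)  # -> out = True

Answer: True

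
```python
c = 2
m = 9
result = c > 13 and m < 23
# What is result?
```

Trace (tracking result):
c = 2  # -> c = 2
m = 9  # -> m = 9
result = c > 13 and m < 23  # -> result = False

Answer: False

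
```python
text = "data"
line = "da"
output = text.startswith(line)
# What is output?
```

Answer: True

Derivation:
Trace (tracking output):
text = 'data'  # -> text = 'data'
line = 'da'  # -> line = 'da'
output = text.startswith(line)  # -> output = True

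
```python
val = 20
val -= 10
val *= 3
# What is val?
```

Trace (tracking val):
val = 20  # -> val = 20
val -= 10  # -> val = 10
val *= 3  # -> val = 30

Answer: 30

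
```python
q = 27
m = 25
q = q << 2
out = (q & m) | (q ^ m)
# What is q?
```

Trace (tracking q):
q = 27  # -> q = 27
m = 25  # -> m = 25
q = q << 2  # -> q = 108
out = q & m | q ^ m  # -> out = 125

Answer: 108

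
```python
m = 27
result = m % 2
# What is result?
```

Answer: 1

Derivation:
Trace (tracking result):
m = 27  # -> m = 27
result = m % 2  # -> result = 1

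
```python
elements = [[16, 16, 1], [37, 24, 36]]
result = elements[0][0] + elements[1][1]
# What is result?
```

Answer: 40

Derivation:
Trace (tracking result):
elements = [[16, 16, 1], [37, 24, 36]]  # -> elements = [[16, 16, 1], [37, 24, 36]]
result = elements[0][0] + elements[1][1]  # -> result = 40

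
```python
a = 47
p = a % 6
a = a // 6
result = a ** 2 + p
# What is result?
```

Answer: 54

Derivation:
Trace (tracking result):
a = 47  # -> a = 47
p = a % 6  # -> p = 5
a = a // 6  # -> a = 7
result = a ** 2 + p  # -> result = 54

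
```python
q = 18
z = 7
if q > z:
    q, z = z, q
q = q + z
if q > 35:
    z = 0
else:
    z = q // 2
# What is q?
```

Trace (tracking q):
q = 18  # -> q = 18
z = 7  # -> z = 7
if q > z:  # condition is True
    q, z = (z, q)  # -> q = 7, z = 18
q = q + z  # -> q = 25
if q > 35:  # condition is False
else:
    z = q // 2  # -> z = 12

Answer: 25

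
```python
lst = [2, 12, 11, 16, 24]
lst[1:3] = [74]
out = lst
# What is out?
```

Answer: [2, 74, 16, 24]

Derivation:
Trace (tracking out):
lst = [2, 12, 11, 16, 24]  # -> lst = [2, 12, 11, 16, 24]
lst[1:3] = [74]  # -> lst = [2, 74, 16, 24]
out = lst  # -> out = [2, 74, 16, 24]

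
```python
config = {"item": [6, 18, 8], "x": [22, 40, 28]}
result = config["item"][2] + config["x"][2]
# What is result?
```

Answer: 36

Derivation:
Trace (tracking result):
config = {'item': [6, 18, 8], 'x': [22, 40, 28]}  # -> config = {'item': [6, 18, 8], 'x': [22, 40, 28]}
result = config['item'][2] + config['x'][2]  # -> result = 36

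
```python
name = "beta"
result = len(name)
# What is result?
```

Trace (tracking result):
name = 'beta'  # -> name = 'beta'
result = len(name)  # -> result = 4

Answer: 4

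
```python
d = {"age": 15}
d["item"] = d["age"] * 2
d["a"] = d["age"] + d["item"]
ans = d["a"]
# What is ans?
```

Trace (tracking ans):
d = {'age': 15}  # -> d = {'age': 15}
d['item'] = d['age'] * 2  # -> d = {'age': 15, 'item': 30}
d['a'] = d['age'] + d['item']  # -> d = {'age': 15, 'item': 30, 'a': 45}
ans = d['a']  # -> ans = 45

Answer: 45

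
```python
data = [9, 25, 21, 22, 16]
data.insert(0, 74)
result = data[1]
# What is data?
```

Trace (tracking data):
data = [9, 25, 21, 22, 16]  # -> data = [9, 25, 21, 22, 16]
data.insert(0, 74)  # -> data = [74, 9, 25, 21, 22, 16]
result = data[1]  # -> result = 9

Answer: [74, 9, 25, 21, 22, 16]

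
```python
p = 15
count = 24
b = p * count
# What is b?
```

Trace (tracking b):
p = 15  # -> p = 15
count = 24  # -> count = 24
b = p * count  # -> b = 360

Answer: 360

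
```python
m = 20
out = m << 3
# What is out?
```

Trace (tracking out):
m = 20  # -> m = 20
out = m << 3  # -> out = 160

Answer: 160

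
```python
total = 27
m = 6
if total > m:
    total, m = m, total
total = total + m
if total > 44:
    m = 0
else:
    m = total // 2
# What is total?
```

Trace (tracking total):
total = 27  # -> total = 27
m = 6  # -> m = 6
if total > m:  # condition is True
    total, m = (m, total)  # -> total = 6, m = 27
total = total + m  # -> total = 33
if total > 44:  # condition is False
else:
    m = total // 2  # -> m = 16

Answer: 33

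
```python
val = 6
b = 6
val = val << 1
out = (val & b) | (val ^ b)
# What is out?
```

Answer: 14

Derivation:
Trace (tracking out):
val = 6  # -> val = 6
b = 6  # -> b = 6
val = val << 1  # -> val = 12
out = val & b | val ^ b  # -> out = 14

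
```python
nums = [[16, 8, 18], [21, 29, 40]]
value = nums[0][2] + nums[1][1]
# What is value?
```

Trace (tracking value):
nums = [[16, 8, 18], [21, 29, 40]]  # -> nums = [[16, 8, 18], [21, 29, 40]]
value = nums[0][2] + nums[1][1]  # -> value = 47

Answer: 47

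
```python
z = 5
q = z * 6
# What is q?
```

Trace (tracking q):
z = 5  # -> z = 5
q = z * 6  # -> q = 30

Answer: 30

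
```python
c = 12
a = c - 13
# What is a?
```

Answer: -1

Derivation:
Trace (tracking a):
c = 12  # -> c = 12
a = c - 13  # -> a = -1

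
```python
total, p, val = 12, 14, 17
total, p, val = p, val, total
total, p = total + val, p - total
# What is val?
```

Trace (tracking val):
total, p, val = (12, 14, 17)  # -> total = 12, p = 14, val = 17
total, p, val = (p, val, total)  # -> total = 14, p = 17, val = 12
total, p = (total + val, p - total)  # -> total = 26, p = 3

Answer: 12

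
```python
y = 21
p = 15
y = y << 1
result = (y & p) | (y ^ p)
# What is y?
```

Answer: 42

Derivation:
Trace (tracking y):
y = 21  # -> y = 21
p = 15  # -> p = 15
y = y << 1  # -> y = 42
result = y & p | y ^ p  # -> result = 47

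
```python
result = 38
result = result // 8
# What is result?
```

Trace (tracking result):
result = 38  # -> result = 38
result = result // 8  # -> result = 4

Answer: 4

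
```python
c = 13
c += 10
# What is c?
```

Answer: 23

Derivation:
Trace (tracking c):
c = 13  # -> c = 13
c += 10  # -> c = 23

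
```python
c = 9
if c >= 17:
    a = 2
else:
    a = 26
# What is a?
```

Answer: 26

Derivation:
Trace (tracking a):
c = 9  # -> c = 9
if c >= 17:  # condition is False
else:
    a = 26  # -> a = 26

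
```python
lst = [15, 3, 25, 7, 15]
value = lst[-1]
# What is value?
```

Answer: 15

Derivation:
Trace (tracking value):
lst = [15, 3, 25, 7, 15]  # -> lst = [15, 3, 25, 7, 15]
value = lst[-1]  # -> value = 15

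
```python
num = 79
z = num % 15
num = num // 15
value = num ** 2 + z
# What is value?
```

Answer: 29

Derivation:
Trace (tracking value):
num = 79  # -> num = 79
z = num % 15  # -> z = 4
num = num // 15  # -> num = 5
value = num ** 2 + z  # -> value = 29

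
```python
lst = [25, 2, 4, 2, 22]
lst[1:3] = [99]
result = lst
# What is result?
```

Trace (tracking result):
lst = [25, 2, 4, 2, 22]  # -> lst = [25, 2, 4, 2, 22]
lst[1:3] = [99]  # -> lst = [25, 99, 2, 22]
result = lst  # -> result = [25, 99, 2, 22]

Answer: [25, 99, 2, 22]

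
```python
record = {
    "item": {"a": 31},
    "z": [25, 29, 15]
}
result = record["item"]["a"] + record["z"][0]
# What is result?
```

Trace (tracking result):
record = {'item': {'a': 31}, 'z': [25, 29, 15]}  # -> record = {'item': {'a': 31}, 'z': [25, 29, 15]}
result = record['item']['a'] + record['z'][0]  # -> result = 56

Answer: 56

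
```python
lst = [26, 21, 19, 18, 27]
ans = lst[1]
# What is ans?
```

Trace (tracking ans):
lst = [26, 21, 19, 18, 27]  # -> lst = [26, 21, 19, 18, 27]
ans = lst[1]  # -> ans = 21

Answer: 21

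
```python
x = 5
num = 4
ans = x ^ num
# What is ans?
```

Answer: 1

Derivation:
Trace (tracking ans):
x = 5  # -> x = 5
num = 4  # -> num = 4
ans = x ^ num  # -> ans = 1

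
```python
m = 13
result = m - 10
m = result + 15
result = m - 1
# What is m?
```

Answer: 18

Derivation:
Trace (tracking m):
m = 13  # -> m = 13
result = m - 10  # -> result = 3
m = result + 15  # -> m = 18
result = m - 1  # -> result = 17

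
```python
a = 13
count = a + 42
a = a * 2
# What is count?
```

Answer: 55

Derivation:
Trace (tracking count):
a = 13  # -> a = 13
count = a + 42  # -> count = 55
a = a * 2  # -> a = 26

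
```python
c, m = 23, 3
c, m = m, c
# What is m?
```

Trace (tracking m):
c, m = (23, 3)  # -> c = 23, m = 3
c, m = (m, c)  # -> c = 3, m = 23

Answer: 23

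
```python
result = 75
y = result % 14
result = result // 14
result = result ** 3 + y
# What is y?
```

Answer: 5

Derivation:
Trace (tracking y):
result = 75  # -> result = 75
y = result % 14  # -> y = 5
result = result // 14  # -> result = 5
result = result ** 3 + y  # -> result = 130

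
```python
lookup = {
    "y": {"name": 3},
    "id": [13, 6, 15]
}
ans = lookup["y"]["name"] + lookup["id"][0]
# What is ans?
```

Answer: 16

Derivation:
Trace (tracking ans):
lookup = {'y': {'name': 3}, 'id': [13, 6, 15]}  # -> lookup = {'y': {'name': 3}, 'id': [13, 6, 15]}
ans = lookup['y']['name'] + lookup['id'][0]  # -> ans = 16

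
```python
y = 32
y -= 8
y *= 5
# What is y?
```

Trace (tracking y):
y = 32  # -> y = 32
y -= 8  # -> y = 24
y *= 5  # -> y = 120

Answer: 120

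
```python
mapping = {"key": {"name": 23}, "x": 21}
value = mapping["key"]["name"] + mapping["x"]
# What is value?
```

Answer: 44

Derivation:
Trace (tracking value):
mapping = {'key': {'name': 23}, 'x': 21}  # -> mapping = {'key': {'name': 23}, 'x': 21}
value = mapping['key']['name'] + mapping['x']  # -> value = 44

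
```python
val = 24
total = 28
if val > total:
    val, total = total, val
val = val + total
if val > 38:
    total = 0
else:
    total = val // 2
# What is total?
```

Trace (tracking total):
val = 24  # -> val = 24
total = 28  # -> total = 28
if val > total:  # condition is False
val = val + total  # -> val = 52
if val > 38:  # condition is True
    total = 0  # -> total = 0

Answer: 0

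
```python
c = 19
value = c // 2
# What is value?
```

Answer: 9

Derivation:
Trace (tracking value):
c = 19  # -> c = 19
value = c // 2  # -> value = 9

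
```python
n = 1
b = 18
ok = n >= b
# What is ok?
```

Trace (tracking ok):
n = 1  # -> n = 1
b = 18  # -> b = 18
ok = n >= b  # -> ok = False

Answer: False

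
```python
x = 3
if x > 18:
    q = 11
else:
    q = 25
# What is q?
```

Trace (tracking q):
x = 3  # -> x = 3
if x > 18:  # condition is False
else:
    q = 25  # -> q = 25

Answer: 25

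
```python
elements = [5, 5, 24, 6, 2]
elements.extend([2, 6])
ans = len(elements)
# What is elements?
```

Answer: [5, 5, 24, 6, 2, 2, 6]

Derivation:
Trace (tracking elements):
elements = [5, 5, 24, 6, 2]  # -> elements = [5, 5, 24, 6, 2]
elements.extend([2, 6])  # -> elements = [5, 5, 24, 6, 2, 2, 6]
ans = len(elements)  # -> ans = 7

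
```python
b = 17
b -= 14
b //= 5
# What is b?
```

Answer: 0

Derivation:
Trace (tracking b):
b = 17  # -> b = 17
b -= 14  # -> b = 3
b //= 5  # -> b = 0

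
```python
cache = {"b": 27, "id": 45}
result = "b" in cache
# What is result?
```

Answer: True

Derivation:
Trace (tracking result):
cache = {'b': 27, 'id': 45}  # -> cache = {'b': 27, 'id': 45}
result = 'b' in cache  # -> result = True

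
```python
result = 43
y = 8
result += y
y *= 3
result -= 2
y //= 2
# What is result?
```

Answer: 49

Derivation:
Trace (tracking result):
result = 43  # -> result = 43
y = 8  # -> y = 8
result += y  # -> result = 51
y *= 3  # -> y = 24
result -= 2  # -> result = 49
y //= 2  # -> y = 12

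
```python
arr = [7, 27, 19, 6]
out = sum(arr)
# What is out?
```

Answer: 59

Derivation:
Trace (tracking out):
arr = [7, 27, 19, 6]  # -> arr = [7, 27, 19, 6]
out = sum(arr)  # -> out = 59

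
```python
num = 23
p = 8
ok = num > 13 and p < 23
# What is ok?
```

Trace (tracking ok):
num = 23  # -> num = 23
p = 8  # -> p = 8
ok = num > 13 and p < 23  # -> ok = True

Answer: True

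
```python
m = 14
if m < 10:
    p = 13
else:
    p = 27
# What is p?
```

Answer: 27

Derivation:
Trace (tracking p):
m = 14  # -> m = 14
if m < 10:  # condition is False
else:
    p = 27  # -> p = 27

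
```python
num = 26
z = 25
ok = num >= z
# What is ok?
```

Trace (tracking ok):
num = 26  # -> num = 26
z = 25  # -> z = 25
ok = num >= z  # -> ok = True

Answer: True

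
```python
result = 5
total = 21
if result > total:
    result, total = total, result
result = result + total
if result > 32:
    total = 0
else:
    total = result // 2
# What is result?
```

Trace (tracking result):
result = 5  # -> result = 5
total = 21  # -> total = 21
if result > total:  # condition is False
result = result + total  # -> result = 26
if result > 32:  # condition is False
else:
    total = result // 2  # -> total = 13

Answer: 26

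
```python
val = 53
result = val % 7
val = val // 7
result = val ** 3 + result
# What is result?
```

Answer: 347

Derivation:
Trace (tracking result):
val = 53  # -> val = 53
result = val % 7  # -> result = 4
val = val // 7  # -> val = 7
result = val ** 3 + result  # -> result = 347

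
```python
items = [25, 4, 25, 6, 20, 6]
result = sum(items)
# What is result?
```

Answer: 86

Derivation:
Trace (tracking result):
items = [25, 4, 25, 6, 20, 6]  # -> items = [25, 4, 25, 6, 20, 6]
result = sum(items)  # -> result = 86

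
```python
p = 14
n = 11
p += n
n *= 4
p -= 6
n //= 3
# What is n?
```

Trace (tracking n):
p = 14  # -> p = 14
n = 11  # -> n = 11
p += n  # -> p = 25
n *= 4  # -> n = 44
p -= 6  # -> p = 19
n //= 3  # -> n = 14

Answer: 14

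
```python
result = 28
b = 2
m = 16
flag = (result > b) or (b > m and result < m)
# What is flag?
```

Trace (tracking flag):
result = 28  # -> result = 28
b = 2  # -> b = 2
m = 16  # -> m = 16
flag = result > b or (b > m and result < m)  # -> flag = True

Answer: True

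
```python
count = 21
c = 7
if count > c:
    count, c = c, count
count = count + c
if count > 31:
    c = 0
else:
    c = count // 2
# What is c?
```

Trace (tracking c):
count = 21  # -> count = 21
c = 7  # -> c = 7
if count > c:  # condition is True
    count, c = (c, count)  # -> count = 7, c = 21
count = count + c  # -> count = 28
if count > 31:  # condition is False
else:
    c = count // 2  # -> c = 14

Answer: 14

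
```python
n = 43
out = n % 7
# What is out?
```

Answer: 1

Derivation:
Trace (tracking out):
n = 43  # -> n = 43
out = n % 7  # -> out = 1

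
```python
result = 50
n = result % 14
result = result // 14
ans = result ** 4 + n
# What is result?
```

Answer: 3

Derivation:
Trace (tracking result):
result = 50  # -> result = 50
n = result % 14  # -> n = 8
result = result // 14  # -> result = 3
ans = result ** 4 + n  # -> ans = 89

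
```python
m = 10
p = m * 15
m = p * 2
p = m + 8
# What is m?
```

Answer: 300

Derivation:
Trace (tracking m):
m = 10  # -> m = 10
p = m * 15  # -> p = 150
m = p * 2  # -> m = 300
p = m + 8  # -> p = 308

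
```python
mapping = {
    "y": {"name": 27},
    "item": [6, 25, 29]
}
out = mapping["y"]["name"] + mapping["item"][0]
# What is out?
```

Answer: 33

Derivation:
Trace (tracking out):
mapping = {'y': {'name': 27}, 'item': [6, 25, 29]}  # -> mapping = {'y': {'name': 27}, 'item': [6, 25, 29]}
out = mapping['y']['name'] + mapping['item'][0]  # -> out = 33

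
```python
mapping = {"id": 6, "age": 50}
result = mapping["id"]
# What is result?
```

Answer: 6

Derivation:
Trace (tracking result):
mapping = {'id': 6, 'age': 50}  # -> mapping = {'id': 6, 'age': 50}
result = mapping['id']  # -> result = 6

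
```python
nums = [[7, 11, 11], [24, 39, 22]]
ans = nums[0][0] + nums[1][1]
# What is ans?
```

Answer: 46

Derivation:
Trace (tracking ans):
nums = [[7, 11, 11], [24, 39, 22]]  # -> nums = [[7, 11, 11], [24, 39, 22]]
ans = nums[0][0] + nums[1][1]  # -> ans = 46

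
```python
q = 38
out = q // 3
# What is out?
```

Trace (tracking out):
q = 38  # -> q = 38
out = q // 3  # -> out = 12

Answer: 12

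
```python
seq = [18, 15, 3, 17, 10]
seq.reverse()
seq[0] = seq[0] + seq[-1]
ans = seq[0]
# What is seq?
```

Answer: [28, 17, 3, 15, 18]

Derivation:
Trace (tracking seq):
seq = [18, 15, 3, 17, 10]  # -> seq = [18, 15, 3, 17, 10]
seq.reverse()  # -> seq = [10, 17, 3, 15, 18]
seq[0] = seq[0] + seq[-1]  # -> seq = [28, 17, 3, 15, 18]
ans = seq[0]  # -> ans = 28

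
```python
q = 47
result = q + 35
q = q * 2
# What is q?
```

Answer: 94

Derivation:
Trace (tracking q):
q = 47  # -> q = 47
result = q + 35  # -> result = 82
q = q * 2  # -> q = 94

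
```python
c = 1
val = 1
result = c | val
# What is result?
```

Trace (tracking result):
c = 1  # -> c = 1
val = 1  # -> val = 1
result = c | val  # -> result = 1

Answer: 1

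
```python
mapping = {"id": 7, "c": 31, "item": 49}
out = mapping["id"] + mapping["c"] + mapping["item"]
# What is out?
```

Answer: 87

Derivation:
Trace (tracking out):
mapping = {'id': 7, 'c': 31, 'item': 49}  # -> mapping = {'id': 7, 'c': 31, 'item': 49}
out = mapping['id'] + mapping['c'] + mapping['item']  # -> out = 87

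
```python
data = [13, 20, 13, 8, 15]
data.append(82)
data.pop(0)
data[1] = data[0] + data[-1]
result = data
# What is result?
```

Answer: [20, 102, 8, 15, 82]

Derivation:
Trace (tracking result):
data = [13, 20, 13, 8, 15]  # -> data = [13, 20, 13, 8, 15]
data.append(82)  # -> data = [13, 20, 13, 8, 15, 82]
data.pop(0)  # -> data = [20, 13, 8, 15, 82]
data[1] = data[0] + data[-1]  # -> data = [20, 102, 8, 15, 82]
result = data  # -> result = [20, 102, 8, 15, 82]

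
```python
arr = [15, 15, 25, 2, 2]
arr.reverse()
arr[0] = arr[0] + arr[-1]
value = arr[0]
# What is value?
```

Answer: 17

Derivation:
Trace (tracking value):
arr = [15, 15, 25, 2, 2]  # -> arr = [15, 15, 25, 2, 2]
arr.reverse()  # -> arr = [2, 2, 25, 15, 15]
arr[0] = arr[0] + arr[-1]  # -> arr = [17, 2, 25, 15, 15]
value = arr[0]  # -> value = 17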